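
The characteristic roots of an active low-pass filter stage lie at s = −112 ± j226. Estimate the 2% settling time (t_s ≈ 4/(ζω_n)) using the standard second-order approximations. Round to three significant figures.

For poles at −σ ± jω_d, ζω_n = σ = 112, so t_s ≈ 4/σ = 0.0357 s.

t_s ≈ 0.0357 s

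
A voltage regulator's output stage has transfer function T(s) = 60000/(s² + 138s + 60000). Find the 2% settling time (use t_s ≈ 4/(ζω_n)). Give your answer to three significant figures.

ω_n = √60000 = 245 rad/s; ζ = 138/(2·245) = 0.282.
t_s ≈ 4/(ζω_n) = 4/(0.282·245) = 0.0580 s.

t_s ≈ 0.0580 s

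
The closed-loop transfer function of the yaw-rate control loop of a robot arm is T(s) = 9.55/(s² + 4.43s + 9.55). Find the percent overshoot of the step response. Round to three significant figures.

ω_n = √9.55 = 3.09 rad/s; ζ = 4.43/(2·3.09) = 0.717.
Overshoot: exp(−π·0.717/√(1−0.717²)) = 0.0396, i.e. 3.96%.

%OS ≈ 3.96%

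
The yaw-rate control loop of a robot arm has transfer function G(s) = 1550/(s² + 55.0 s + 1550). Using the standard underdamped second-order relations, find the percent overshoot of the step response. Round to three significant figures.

%OS ≈ 4.66%

ω_n = √1550 = 39.4 rad/s; ζ = 55.0/(2·39.4) = 0.699.
%OS = 100·exp(−πζ/√(1−ζ²)) = 4.66%.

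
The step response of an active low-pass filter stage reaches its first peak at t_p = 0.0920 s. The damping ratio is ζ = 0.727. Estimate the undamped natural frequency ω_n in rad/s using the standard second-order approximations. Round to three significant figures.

ω_n ≈ 49.7 rad/s

Peak time t_p = π/ω_d, so ω_d = π/t_p = π/0.0920 = 34.1 rad/s.
ω_n = ω_d/√(1−ζ²) = 34.1/√0.471 = 49.7 rad/s.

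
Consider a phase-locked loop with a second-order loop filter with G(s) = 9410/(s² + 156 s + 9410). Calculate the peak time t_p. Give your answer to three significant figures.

Comparing the denominator to s² + 2ζω_n s + ω_n²: ω_n = √9410 = 97.0 rad/s, and 2ζω_n = 156 so ζ = 156/(2·97.0) = 0.804.
ω_d = ω_n√(1−ζ²) = 57.7 rad/s. Then t_p = π/ω_d = 0.0545 s.

t_p ≈ 0.0545 s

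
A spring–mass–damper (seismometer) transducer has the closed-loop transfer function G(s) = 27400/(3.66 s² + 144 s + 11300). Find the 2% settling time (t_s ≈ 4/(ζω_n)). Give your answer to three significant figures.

Dividing through by 3.66: denominator becomes s² + 39.34 s + 3087.
So ω_n = √3087 = 55.6 rad/s and ζ = 39.34/(2·55.6) = 0.354.
t_s ≈ 4/(ζω_n) = 0.203 s.

t_s ≈ 0.203 s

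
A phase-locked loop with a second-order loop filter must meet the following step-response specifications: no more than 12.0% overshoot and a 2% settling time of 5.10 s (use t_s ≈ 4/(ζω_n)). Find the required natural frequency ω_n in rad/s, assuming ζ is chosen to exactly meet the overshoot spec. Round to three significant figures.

From %OS = 100·exp(−πζ/√(1−ζ²)), invert to get ζ = −ln(OS)/√(π² + ln²(OS)) with OS = 0.120.
−ln 0.120 = 2.120, so ζ = 2.120/√(π² + 4.496) = 0.559.
Then ω_n = 4/(ζ t_s) = 4/(0.559 × 5.10) = 1.40 rad/s.

ω_n ≈ 1.40 rad/s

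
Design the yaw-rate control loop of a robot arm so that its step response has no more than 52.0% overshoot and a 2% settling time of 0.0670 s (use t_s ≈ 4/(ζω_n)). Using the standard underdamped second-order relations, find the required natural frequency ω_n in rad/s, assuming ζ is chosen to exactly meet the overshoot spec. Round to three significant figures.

From %OS = 100·exp(−πζ/√(1−ζ²)), invert to get ζ = −ln(OS)/√(π² + ln²(OS)) with OS = 0.520.
−ln 0.520 = 0.6539, so ζ = 0.6539/√(π² + 0.4276) = 0.204.
From t_s ≈ 4/(ζω_n): ω_n = 4/(ζ·t_s) = 4/(0.204·0.0670) = 293 rad/s.

ω_n ≈ 293 rad/s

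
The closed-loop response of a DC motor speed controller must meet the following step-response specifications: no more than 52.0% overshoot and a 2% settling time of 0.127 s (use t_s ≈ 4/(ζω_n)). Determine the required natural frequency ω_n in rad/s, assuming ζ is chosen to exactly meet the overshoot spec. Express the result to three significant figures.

ω_n ≈ 155 rad/s

From %OS = 100·exp(−πζ/√(1−ζ²)), invert to get ζ = −ln(OS)/√(π² + ln²(OS)) with OS = 0.520.
−ln 0.520 = 0.6539, so ζ = 0.6539/√(π² + 0.4276) = 0.204.
From t_s ≈ 4/(ζω_n): ω_n = 4/(ζ·t_s) = 4/(0.204·0.127) = 155 rad/s.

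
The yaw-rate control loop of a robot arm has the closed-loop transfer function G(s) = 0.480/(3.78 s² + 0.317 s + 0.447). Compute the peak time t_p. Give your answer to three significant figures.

t_p ≈ 9.20 s

Dividing through by 3.78: denominator becomes s² + 0.08386 s + 0.1183.
So ω_n = √0.1183 = 0.344 rad/s and ζ = 0.08386/(2·0.344) = 0.122.
ω_d = 0.344·√(1 − 0.122²) = 0.341 rad/s. t_p = π/ω_d = 9.20 s.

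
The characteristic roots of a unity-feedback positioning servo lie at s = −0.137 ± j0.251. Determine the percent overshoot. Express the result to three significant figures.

|pole| = ω_n = √(0.137² + 0.251²) = 0.286 rad/s; ζ = cos θ = σ/ω_n = 0.479.
Overshoot: exp(−π·0.479/√(1−0.479²)) = 0.180, i.e. 18.0%.

%OS ≈ 18.0%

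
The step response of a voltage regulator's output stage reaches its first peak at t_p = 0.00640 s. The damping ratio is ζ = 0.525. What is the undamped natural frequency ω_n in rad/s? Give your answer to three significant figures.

Peak time t_p = π/ω_d, so ω_d = π/t_p = π/0.00640 = 491 rad/s.
ω_n = ω_d/√(1−ζ²) = 491/√0.724 = 577 rad/s.

ω_n ≈ 577 rad/s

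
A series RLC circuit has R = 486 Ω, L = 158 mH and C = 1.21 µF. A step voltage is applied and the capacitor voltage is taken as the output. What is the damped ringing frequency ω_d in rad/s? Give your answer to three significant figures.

ω_d ≈ 1690 rad/s

For a series RLC circuit (capacitor voltage as output), ω_n = 1/√(LC) = 1/√(158 mH · 1.21 µF) = 2290 rad/s.
ζ = (R/2)·√(C/L) = (486/2)·√(1.21 µF/158 mH) = 0.672.
ω_d = 2290·√(1 − 0.672²) = 1690 rad/s.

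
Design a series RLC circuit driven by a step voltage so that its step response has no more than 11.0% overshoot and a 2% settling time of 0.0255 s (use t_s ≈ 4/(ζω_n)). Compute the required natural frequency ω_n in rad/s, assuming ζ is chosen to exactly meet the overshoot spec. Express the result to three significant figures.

ζ = −ln(OS)/√(π² + (ln OS)²). With OS = 0.110, ln OS = −2.207 and ζ = 2.207/3.839 = 0.575.
From t_s ≈ 4/(ζω_n): ω_n = 4/(ζ·t_s) = 4/(0.575·0.0255) = 273 rad/s.

ω_n ≈ 273 rad/s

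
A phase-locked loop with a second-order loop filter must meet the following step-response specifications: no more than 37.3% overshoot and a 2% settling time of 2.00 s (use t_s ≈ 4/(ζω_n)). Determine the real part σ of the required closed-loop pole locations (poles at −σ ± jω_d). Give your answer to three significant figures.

σ ≈ 2.00

The settling-time spec alone fixes σ = ζω_n = 4/t_s = 4/2.00 = 2.00.
(Overshoot then fixes ζ = 0.300 and hence ω_d = σ·√(1−ζ²)/ζ = 6.37 rad/s.)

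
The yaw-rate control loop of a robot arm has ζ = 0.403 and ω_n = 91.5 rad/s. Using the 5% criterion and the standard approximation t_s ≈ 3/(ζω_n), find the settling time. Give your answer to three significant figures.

t_s ≈ 0.0814 s

t_s ≈ 3/(ζω_n) = 3/(0.403 × 91.5) = 0.0814 s.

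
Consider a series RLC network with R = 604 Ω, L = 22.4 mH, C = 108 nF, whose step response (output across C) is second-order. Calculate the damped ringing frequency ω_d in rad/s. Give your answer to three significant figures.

ω_d ≈ 15200 rad/s

For a series RLC circuit (capacitor voltage as output), ω_n = 1/√(LC) = 1/√(22.4 mH · 108 nF) = 20300 rad/s.
ζ = (R/2)·√(C/L) = (604/2)·√(108 nF/22.4 mH) = 0.663.
ω_d = ω_n√(1−ζ²) = 15200 rad/s.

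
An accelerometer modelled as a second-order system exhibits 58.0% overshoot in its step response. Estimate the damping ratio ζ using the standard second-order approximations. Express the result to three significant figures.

ζ ≈ 0.171

From %OS = 100·exp(−πζ/√(1−ζ²)), invert to get ζ = −ln(OS)/√(π² + ln²(OS)) with OS = 0.580.
−ln 0.580 = 0.5447, so ζ = 0.5447/√(π² + 0.2967) = 0.171.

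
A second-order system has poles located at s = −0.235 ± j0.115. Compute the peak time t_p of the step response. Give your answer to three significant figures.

t_p = π/ω_d with ω_d = 0.115 (the imaginary part), so t_p = 27.3 s.

t_p ≈ 27.3 s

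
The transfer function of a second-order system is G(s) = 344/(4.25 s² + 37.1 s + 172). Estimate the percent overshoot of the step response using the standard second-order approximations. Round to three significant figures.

%OS ≈ 5.17%

Dividing through by 4.25: denominator becomes s² + 8.729 s + 40.47.
So ω_n = √40.47 = 6.36 rad/s and ζ = 8.729/(2·6.36) = 0.686.
Overshoot: exp(−π·0.686/√(1−0.686²)) = 0.0517, i.e. 5.17%.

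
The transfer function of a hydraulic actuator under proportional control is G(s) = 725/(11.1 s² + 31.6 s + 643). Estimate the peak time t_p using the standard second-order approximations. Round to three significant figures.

Dividing through by 11.1: denominator becomes s² + 2.847 s + 57.93.
So ω_n = √57.93 = 7.61 rad/s and ζ = 2.847/(2·7.61) = 0.187.
The damped frequency ω_d = ω_n√(1−ζ²) = 7.48 rad/s. t_p = π/ω_d = 0.420 s.

t_p ≈ 0.420 s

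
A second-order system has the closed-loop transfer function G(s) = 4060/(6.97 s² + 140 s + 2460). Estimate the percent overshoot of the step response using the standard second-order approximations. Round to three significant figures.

Dividing through by 6.97: denominator becomes s² + 20.09 s + 352.9.
So ω_n = √352.9 = 18.8 rad/s and ζ = 20.09/(2·18.8) = 0.535.
%OS = 100·exp(−πζ/√(1−ζ²)) = 13.7%.

%OS ≈ 13.7%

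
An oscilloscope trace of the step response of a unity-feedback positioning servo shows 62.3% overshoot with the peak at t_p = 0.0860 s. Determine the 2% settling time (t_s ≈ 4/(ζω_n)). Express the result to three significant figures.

From the overshoot, ζ = −ln(OS)/√(π²+ln²(OS)) = 0.149.
t_p = π/ω_d ⇒ ω_d = 36.5 rad/s; then ω_n = ω_d/√(1−ζ²) = 36.9 rad/s.
t_s ≈ 4/(ζω_n) = 4/(0.149·36.9) = 0.727 s.

t_s ≈ 0.727 s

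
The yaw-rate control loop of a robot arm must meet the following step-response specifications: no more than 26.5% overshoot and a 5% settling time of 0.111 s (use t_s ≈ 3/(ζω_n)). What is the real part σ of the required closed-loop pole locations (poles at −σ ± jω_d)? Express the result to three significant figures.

The settling-time spec alone fixes σ = ζω_n = 3/t_s = 3/0.111 = 27.0.
(Overshoot then fixes ζ = 0.389 and hence ω_d = σ·√(1−ζ²)/ζ = 63.9 rad/s.)

σ ≈ 27.0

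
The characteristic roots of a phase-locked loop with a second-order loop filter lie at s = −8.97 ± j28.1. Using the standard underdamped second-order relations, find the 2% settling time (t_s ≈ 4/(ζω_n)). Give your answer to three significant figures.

t_s ≈ 0.446 s

For poles at −σ ± jω_d, ζω_n = σ = 8.97, so t_s ≈ 4/σ = 0.446 s.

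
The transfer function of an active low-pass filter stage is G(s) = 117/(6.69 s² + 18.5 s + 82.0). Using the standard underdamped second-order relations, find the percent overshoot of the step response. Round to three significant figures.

%OS ≈ 25.9%

Dividing through by 6.69: denominator becomes s² + 2.765 s + 12.26.
So ω_n = √12.26 = 3.50 rad/s and ζ = 2.765/(2·3.50) = 0.395.
Overshoot: exp(−π·0.395/√(1−0.395²)) = 0.259, i.e. 25.9%.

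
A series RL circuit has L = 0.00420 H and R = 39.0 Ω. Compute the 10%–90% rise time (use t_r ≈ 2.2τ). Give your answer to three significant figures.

τ = L/R = 0.00420/39.0 = 0.000108 s.
t_r ≈ 2.2τ = 0.000237 s.

t_r ≈ 0.000237 s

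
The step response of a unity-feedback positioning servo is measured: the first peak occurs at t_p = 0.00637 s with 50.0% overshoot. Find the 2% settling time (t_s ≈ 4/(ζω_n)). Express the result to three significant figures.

The overshoot fixes ζ = −ln(OS)/√(π²+ln²(OS)) = 0.215.
t_p = π/ω_d ⇒ ω_d = 493 rad/s; then ω_n = ω_d/√(1−ζ²) = 505 rad/s.
t_s ≈ 4/(ζω_n) = 4/(0.215·505) = 0.0368 s.

t_s ≈ 0.0368 s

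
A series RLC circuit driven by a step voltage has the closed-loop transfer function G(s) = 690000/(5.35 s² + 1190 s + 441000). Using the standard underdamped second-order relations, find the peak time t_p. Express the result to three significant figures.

Dividing through by 5.35: denominator becomes s² + 222.4 s + 82430.
So ω_n = √82430 = 287 rad/s and ζ = 222.4/(2·287) = 0.387.
The damped frequency ω_d = ω_n√(1−ζ²) = 265 rad/s. t_p = π/ω_d = 0.0119 s.

t_p ≈ 0.0119 s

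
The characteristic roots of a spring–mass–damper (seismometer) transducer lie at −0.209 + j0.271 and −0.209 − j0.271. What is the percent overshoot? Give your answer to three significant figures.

|pole| = ω_n = √(0.209² + 0.271²) = 0.342 rad/s; ζ = cos θ = σ/ω_n = 0.611.
Overshoot: exp(−π·0.611/√(1−0.611²)) = 0.0887, i.e. 8.87%.

%OS ≈ 8.87%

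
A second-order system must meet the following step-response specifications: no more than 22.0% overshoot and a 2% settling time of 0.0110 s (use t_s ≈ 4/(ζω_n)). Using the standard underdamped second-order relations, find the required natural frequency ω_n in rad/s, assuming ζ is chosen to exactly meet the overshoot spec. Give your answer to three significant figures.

From %OS = 100·exp(−πζ/√(1−ζ²)), invert to get ζ = −ln(OS)/√(π² + ln²(OS)) with OS = 0.220.
−ln 0.220 = 1.514, so ζ = 1.514/√(π² + 2.293) = 0.434.
From t_s ≈ 4/(ζω_n): ω_n = 4/(ζ·t_s) = 4/(0.434·0.0110) = 838 rad/s.

ω_n ≈ 838 rad/s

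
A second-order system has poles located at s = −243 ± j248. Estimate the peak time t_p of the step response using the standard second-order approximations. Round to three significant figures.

t_p ≈ 0.0127 s

t_p = π/ω_d with ω_d = 248 (the imaginary part), so t_p = 0.0127 s.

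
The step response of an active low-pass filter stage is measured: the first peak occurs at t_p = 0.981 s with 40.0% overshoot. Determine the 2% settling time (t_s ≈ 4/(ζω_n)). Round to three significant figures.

t_s ≈ 4.28 s

The overshoot fixes ζ = −ln(OS)/√(π²+ln²(OS)) = 0.280.
From t_p = π/ω_d, ω_d = π/0.981 = 3.20 rad/s, so ω_n = ω_d/√(1−ζ²) = 3.34 rad/s.
t_s ≈ 4/(ζω_n) = 4/(0.280·3.34) = 4.28 s.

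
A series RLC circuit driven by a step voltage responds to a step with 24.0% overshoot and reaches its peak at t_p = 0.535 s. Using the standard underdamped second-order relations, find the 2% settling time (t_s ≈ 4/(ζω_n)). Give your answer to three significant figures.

The overshoot fixes ζ = −ln(OS)/√(π²+ln²(OS)) = 0.414.
From t_p = π/ω_d, ω_d = π/0.535 = 5.87 rad/s, so ω_n = ω_d/√(1−ζ²) = 6.45 rad/s.
t_s ≈ 4/(ζω_n) = 4/(0.414·6.45) = 1.50 s.

t_s ≈ 1.50 s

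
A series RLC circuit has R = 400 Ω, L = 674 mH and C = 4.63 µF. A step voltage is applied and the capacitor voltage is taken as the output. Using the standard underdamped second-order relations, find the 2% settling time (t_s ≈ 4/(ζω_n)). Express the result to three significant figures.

t_s ≈ 0.0135 s

For a series RLC circuit (capacitor voltage as output), ω_n = 1/√(LC) = 1/√(674 mH · 4.63 µF) = 566 rad/s.
ζ = (R/2)·√(C/L) = (400/2)·√(4.63 µF/674 mH) = 0.524.
t_s ≈ 4/(ζω_n) = 0.0135 s.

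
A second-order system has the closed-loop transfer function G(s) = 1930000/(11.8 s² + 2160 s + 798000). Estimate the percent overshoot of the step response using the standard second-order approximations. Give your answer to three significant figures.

Dividing through by 11.8: denominator becomes s² + 183.1 s + 67630.
So ω_n = √67630 = 260 rad/s and ζ = 183.1/(2·260) = 0.352.
%OS = 100·exp(−πζ/√(1−ζ²)) = 30.7%.

%OS ≈ 30.7%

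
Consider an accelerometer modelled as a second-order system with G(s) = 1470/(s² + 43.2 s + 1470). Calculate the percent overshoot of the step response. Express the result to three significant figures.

ω_n = √1470 = 38.3 rad/s; ζ = 43.2/(2·38.3) = 0.563.
%OS = 100·exp(−πζ/√(1−ζ²)) = 11.7%.

%OS ≈ 11.7%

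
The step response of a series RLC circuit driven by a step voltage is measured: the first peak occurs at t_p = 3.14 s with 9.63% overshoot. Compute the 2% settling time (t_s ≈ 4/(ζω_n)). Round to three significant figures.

t_s ≈ 5.37 s

From the overshoot, ζ = −ln(OS)/√(π²+ln²(OS)) = 0.597.
t_p = π/ω_d ⇒ ω_d = 1.00 rad/s; then ω_n = ω_d/√(1−ζ²) = 1.25 rad/s.
t_s ≈ 4/(ζω_n) = 4/(0.597·1.25) = 5.37 s.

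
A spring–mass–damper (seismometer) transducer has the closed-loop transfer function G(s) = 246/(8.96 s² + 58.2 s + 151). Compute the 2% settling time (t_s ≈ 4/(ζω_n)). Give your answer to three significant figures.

Dividing through by 8.96: denominator becomes s² + 6.496 s + 16.85.
So ω_n = √16.85 = 4.11 rad/s and ζ = 6.496/(2·4.11) = 0.791.
t_s ≈ 4/(ζω_n) = 1.23 s.

t_s ≈ 1.23 s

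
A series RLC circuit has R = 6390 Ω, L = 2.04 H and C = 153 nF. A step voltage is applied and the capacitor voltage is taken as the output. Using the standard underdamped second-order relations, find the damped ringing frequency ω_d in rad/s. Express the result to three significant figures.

For a series RLC circuit (capacitor voltage as output), ω_n = 1/√(LC) = 1/√(2.04 H · 153 nF) = 1790 rad/s.
ζ = (R/2)·√(C/L) = (6390/2)·√(153 nF/2.04 H) = 0.875.
The damped frequency ω_d = ω_n√(1−ζ²) = 867 rad/s.

ω_d ≈ 867 rad/s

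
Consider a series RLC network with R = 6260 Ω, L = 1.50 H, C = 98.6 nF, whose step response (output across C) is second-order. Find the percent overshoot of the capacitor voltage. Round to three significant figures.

%OS ≈ 1.46%

For a series RLC circuit (capacitor voltage as output), ω_n = 1/√(LC) = 1/√(1.50 H · 98.6 nF) = 2600 rad/s.
ζ = (R/2)·√(C/L) = (6260/2)·√(98.6 nF/1.50 H) = 0.802.
%OS = 100 e^{−πζ/√(1−ζ²)} with ζ = 0.802 gives 1.46%.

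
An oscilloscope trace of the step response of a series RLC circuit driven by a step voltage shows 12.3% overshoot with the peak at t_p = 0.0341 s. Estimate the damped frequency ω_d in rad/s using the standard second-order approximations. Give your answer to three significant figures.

t_p = π/ω_d, so ω_d = π/0.0341 = 92.1 rad/s.

ω_d ≈ 92.1 rad/s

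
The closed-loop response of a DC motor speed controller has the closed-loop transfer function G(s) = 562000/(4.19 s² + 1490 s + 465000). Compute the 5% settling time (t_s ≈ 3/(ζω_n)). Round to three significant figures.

Dividing through by 4.19: denominator becomes s² + 355.6 s + 111000.
So ω_n = √111000 = 333 rad/s and ζ = 355.6/(2·333) = 0.534.
t_s ≈ 3/(ζω_n) = 0.0169 s.

t_s ≈ 0.0169 s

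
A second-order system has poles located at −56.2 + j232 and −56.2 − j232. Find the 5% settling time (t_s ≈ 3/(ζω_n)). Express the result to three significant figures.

For poles at −σ ± jω_d, ζω_n = σ = 56.2, so t_s ≈ 3/σ = 0.0534 s.

t_s ≈ 0.0534 s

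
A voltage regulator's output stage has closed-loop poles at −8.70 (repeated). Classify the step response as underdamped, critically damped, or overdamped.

Since there is a repeated negative-real pole, the response is critically damped.

critically damped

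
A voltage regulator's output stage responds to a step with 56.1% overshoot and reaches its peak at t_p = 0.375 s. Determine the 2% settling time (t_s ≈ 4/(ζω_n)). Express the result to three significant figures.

t_s ≈ 2.60 s

ζ from %OS: ζ = |ln 0.561|/√(π²+ln²0.561) = 0.181.
From t_p = π/ω_d, ω_d = π/0.375 = 8.38 rad/s, so ω_n = ω_d/√(1−ζ²) = 8.52 rad/s.
t_s ≈ 4/(ζω_n) = 4/(0.181·8.52) = 2.60 s.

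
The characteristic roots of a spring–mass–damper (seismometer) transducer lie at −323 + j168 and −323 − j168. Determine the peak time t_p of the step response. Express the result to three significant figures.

t_p ≈ 0.0187 s

t_p = π/ω_d with ω_d = 168 (the imaginary part), so t_p = 0.0187 s.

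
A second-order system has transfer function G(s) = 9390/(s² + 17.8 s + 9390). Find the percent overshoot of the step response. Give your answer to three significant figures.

Comparing the denominator to s² + 2ζω_n s + ω_n²: ω_n = √9390 = 96.9 rad/s, and 2ζω_n = 17.8 so ζ = 17.8/(2·96.9) = 0.0918.
%OS = 100·exp(−πζ/√(1−ζ²)) = 74.8%.

%OS ≈ 74.8%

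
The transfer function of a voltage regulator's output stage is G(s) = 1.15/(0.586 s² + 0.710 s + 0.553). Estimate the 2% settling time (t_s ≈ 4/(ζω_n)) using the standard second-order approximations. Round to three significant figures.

Dividing through by 0.586: denominator becomes s² + 1.212 s + 0.9437.
So ω_n = √0.9437 = 0.971 rad/s and ζ = 1.212/(2·0.971) = 0.624.
t_s ≈ 4/(ζω_n) = 6.60 s.

t_s ≈ 6.60 s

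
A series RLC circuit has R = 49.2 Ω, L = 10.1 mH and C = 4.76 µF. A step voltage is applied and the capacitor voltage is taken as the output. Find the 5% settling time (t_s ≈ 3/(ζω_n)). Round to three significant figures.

For a series RLC circuit (capacitor voltage as output), ω_n = 1/√(LC) = 1/√(10.1 mH · 4.76 µF) = 4560 rad/s.
ζ = (R/2)·√(C/L) = (49.2/2)·√(4.76 µF/10.1 mH) = 0.534.
t_s ≈ 3/(ζω_n) = 0.00123 s.

t_s ≈ 0.00123 s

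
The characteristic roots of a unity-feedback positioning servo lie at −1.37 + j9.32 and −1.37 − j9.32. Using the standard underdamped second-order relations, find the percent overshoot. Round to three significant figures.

%OS ≈ 63.0%

With σ = 1.37, ω_d = 9.32: ω_n = √(σ²+ω_d²) = 9.42 rad/s, ζ = σ/ω_n = 0.145.
Overshoot: exp(−π·0.145/√(1−0.145²)) = 0.630, i.e. 63.0%.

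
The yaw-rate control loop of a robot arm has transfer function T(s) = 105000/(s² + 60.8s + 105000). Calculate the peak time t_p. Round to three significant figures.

t_p ≈ 0.00974 s

Comparing the denominator to s² + 2ζω_n s + ω_n²: ω_n = √105000 = 324 rad/s, and 2ζω_n = 60.8 so ζ = 60.8/(2·324) = 0.0938.
The damped frequency ω_d = ω_n√(1−ζ²) = 323 rad/s. Then t_p = π/ω_d = 0.00974 s.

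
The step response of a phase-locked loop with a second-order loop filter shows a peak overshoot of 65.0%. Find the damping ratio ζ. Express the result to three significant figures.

From %OS = 100·exp(−πζ/√(1−ζ²)), invert to get ζ = −ln(OS)/√(π² + ln²(OS)) with OS = 0.650.
−ln 0.650 = 0.4308, so ζ = 0.4308/√(π² + 0.1856) = 0.136.

ζ ≈ 0.136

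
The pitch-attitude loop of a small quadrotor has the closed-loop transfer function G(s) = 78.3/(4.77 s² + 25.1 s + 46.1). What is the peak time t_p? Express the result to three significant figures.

Dividing through by 4.77: denominator becomes s² + 5.262 s + 9.665.
So ω_n = √9.665 = 3.11 rad/s and ζ = 5.262/(2·3.11) = 0.846.
The damped frequency ω_d = ω_n√(1−ζ²) = 1.66 rad/s. t_p = π/ω_d = 1.90 s.

t_p ≈ 1.90 s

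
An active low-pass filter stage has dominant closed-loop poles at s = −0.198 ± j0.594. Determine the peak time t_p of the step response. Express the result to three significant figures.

t_p = π/ω_d with ω_d = 0.594 (the imaginary part), so t_p = 5.29 s.

t_p ≈ 5.29 s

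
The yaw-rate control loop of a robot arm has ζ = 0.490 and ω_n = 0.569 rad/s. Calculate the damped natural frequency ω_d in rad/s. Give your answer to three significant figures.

ω_d ≈ 0.496 rad/s

ω_d = ω_n√(1−ζ²) = 0.569·√0.760 = 0.496 rad/s.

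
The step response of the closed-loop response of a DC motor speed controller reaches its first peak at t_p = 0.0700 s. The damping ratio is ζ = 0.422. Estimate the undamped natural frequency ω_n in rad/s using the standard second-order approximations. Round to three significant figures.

ω_n ≈ 49.5 rad/s

Peak time t_p = π/ω_d, so ω_d = π/t_p = π/0.0700 = 44.9 rad/s.
ω_n = ω_d/√(1−ζ²) = 44.9/√0.822 = 49.5 rad/s.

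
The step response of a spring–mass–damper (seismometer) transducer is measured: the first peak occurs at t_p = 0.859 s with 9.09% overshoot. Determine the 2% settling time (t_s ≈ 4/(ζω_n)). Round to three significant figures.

t_s ≈ 1.43 s

The overshoot fixes ζ = −ln(OS)/√(π²+ln²(OS)) = 0.607.
From t_p = π/ω_d, ω_d = π/0.859 = 3.66 rad/s, so ω_n = ω_d/√(1−ζ²) = 4.60 rad/s.
t_s ≈ 4/(ζω_n) = 4/(0.607·4.60) = 1.43 s.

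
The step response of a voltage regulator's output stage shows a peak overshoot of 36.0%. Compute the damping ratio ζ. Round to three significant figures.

From %OS = 100·exp(−πζ/√(1−ζ²)), invert to get ζ = −ln(OS)/√(π² + ln²(OS)) with OS = 0.360.
−ln 0.360 = 1.022, so ζ = 1.022/√(π² + 1.044) = 0.309.

ζ ≈ 0.309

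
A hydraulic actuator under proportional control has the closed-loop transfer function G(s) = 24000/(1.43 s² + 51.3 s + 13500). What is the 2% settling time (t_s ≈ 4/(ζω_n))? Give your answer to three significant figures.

t_s ≈ 0.223 s

Dividing through by 1.43: denominator becomes s² + 35.87 s + 9441.
So ω_n = √9441 = 97.2 rad/s and ζ = 35.87/(2·97.2) = 0.185.
t_s ≈ 4/(ζω_n) = 0.223 s.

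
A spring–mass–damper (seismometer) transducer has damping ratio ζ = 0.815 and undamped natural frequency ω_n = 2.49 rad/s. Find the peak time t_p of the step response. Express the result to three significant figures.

The damped frequency is ω_d = ω_n√(1−ζ²) = 2.49·√(1−0.664) = 1.44 rad/s.
Peak time t_p = π/ω_d = π/1.44 = 2.18 s.

t_p ≈ 2.18 s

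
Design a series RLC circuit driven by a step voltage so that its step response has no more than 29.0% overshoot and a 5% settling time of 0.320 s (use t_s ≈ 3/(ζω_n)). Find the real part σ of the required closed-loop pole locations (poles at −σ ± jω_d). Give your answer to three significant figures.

σ ≈ 9.37

The settling-time spec alone fixes σ = ζω_n = 3/t_s = 3/0.320 = 9.37.
(Overshoot then fixes ζ = 0.367 and hence ω_d = σ·√(1−ζ²)/ζ = 23.8 rad/s.)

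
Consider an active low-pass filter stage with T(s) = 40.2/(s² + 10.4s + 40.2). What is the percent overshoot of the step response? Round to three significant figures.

Comparing the denominator to s² + 2ζω_n s + ω_n²: ω_n = √40.2 = 6.34 rad/s, and 2ζω_n = 10.4 so ζ = 10.4/(2·6.34) = 0.820.
%OS = 100·exp(−πζ/√(1−ζ²)) = 1.11%.

%OS ≈ 1.11%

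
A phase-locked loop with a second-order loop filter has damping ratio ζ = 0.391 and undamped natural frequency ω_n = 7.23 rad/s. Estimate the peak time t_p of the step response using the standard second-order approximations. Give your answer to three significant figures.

t_p ≈ 0.472 s

The damped frequency is ω_d = ω_n√(1−ζ²) = 7.23·√(1−0.153) = 6.65 rad/s.
Peak time t_p = π/ω_d = π/6.65 = 0.472 s.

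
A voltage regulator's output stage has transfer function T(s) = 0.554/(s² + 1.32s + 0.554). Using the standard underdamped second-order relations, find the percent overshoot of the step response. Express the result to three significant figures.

%OS ≈ 0.242%

Comparing the denominator to s² + 2ζω_n s + ω_n²: ω_n = √0.554 = 0.744 rad/s, and 2ζω_n = 1.32 so ζ = 1.32/(2·0.744) = 0.887.
Overshoot: exp(−π·0.887/√(1−0.887²)) = 0.00242, i.e. 0.242%.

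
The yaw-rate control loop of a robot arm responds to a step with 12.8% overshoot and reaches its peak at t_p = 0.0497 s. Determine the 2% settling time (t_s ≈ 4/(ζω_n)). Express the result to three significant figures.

From the overshoot, ζ = −ln(OS)/√(π²+ln²(OS)) = 0.548.
From t_p = π/ω_d, ω_d = π/0.0497 = 63.2 rad/s, so ω_n = ω_d/√(1−ζ²) = 75.5 rad/s.
t_s ≈ 4/(ζω_n) = 4/(0.548·75.5) = 0.0967 s.

t_s ≈ 0.0967 s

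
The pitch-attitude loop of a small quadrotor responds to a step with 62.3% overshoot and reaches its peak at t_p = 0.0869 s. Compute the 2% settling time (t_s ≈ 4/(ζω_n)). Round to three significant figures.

t_s ≈ 0.735 s

ζ from %OS: ζ = |ln 0.623|/√(π²+ln²0.623) = 0.149.
From t_p = π/ω_d, ω_d = π/0.0869 = 36.2 rad/s, so ω_n = ω_d/√(1−ζ²) = 36.6 rad/s.
t_s ≈ 4/(ζω_n) = 4/(0.149·36.6) = 0.735 s.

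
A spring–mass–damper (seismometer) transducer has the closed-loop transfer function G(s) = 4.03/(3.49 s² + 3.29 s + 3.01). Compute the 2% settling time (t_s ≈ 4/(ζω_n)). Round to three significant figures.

Dividing through by 3.49: denominator becomes s² + 0.9427 s + 0.8625.
So ω_n = √0.8625 = 0.929 rad/s and ζ = 0.9427/(2·0.929) = 0.508.
t_s ≈ 4/(ζω_n) = 8.49 s.

t_s ≈ 8.49 s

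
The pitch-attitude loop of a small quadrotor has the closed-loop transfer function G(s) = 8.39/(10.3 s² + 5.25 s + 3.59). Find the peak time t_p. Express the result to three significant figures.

t_p ≈ 5.90 s

Dividing through by 10.3: denominator becomes s² + 0.5097 s + 0.3485.
So ω_n = √0.3485 = 0.590 rad/s and ζ = 0.5097/(2·0.590) = 0.432.
ω_d = 0.590·√(1 − 0.432²) = 0.533 rad/s. t_p = π/ω_d = 5.90 s.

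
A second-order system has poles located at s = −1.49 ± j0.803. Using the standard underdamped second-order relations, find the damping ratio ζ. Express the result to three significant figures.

With σ = 1.49, ω_d = 0.803: ω_n = √(σ²+ω_d²) = 1.69 rad/s, ζ = σ/ω_n = 0.880.

ζ ≈ 0.880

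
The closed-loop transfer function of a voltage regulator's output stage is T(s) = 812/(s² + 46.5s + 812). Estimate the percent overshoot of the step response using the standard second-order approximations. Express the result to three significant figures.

ω_n = √812 = 28.5 rad/s; ζ = 46.5/(2·28.5) = 0.816.
%OS = 100 e^{−πζ/√(1−ζ²)} with ζ = 0.816 gives 1.19%.

%OS ≈ 1.19%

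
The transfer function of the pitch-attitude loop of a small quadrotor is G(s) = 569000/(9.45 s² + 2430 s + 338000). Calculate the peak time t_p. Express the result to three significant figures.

t_p ≈ 0.0227 s

Dividing through by 9.45: denominator becomes s² + 257.1 s + 35770.
So ω_n = √35770 = 189 rad/s and ζ = 257.1/(2·189) = 0.680.
The damped frequency ω_d = ω_n√(1−ζ²) = 139 rad/s. t_p = π/ω_d = 0.0227 s.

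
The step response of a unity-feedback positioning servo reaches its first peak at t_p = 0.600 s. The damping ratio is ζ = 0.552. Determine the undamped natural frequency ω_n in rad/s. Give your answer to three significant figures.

ω_n ≈ 6.28 rad/s

Peak time t_p = π/ω_d, so ω_d = π/t_p = π/0.600 = 5.24 rad/s.
ω_n = ω_d/√(1−ζ²) = 5.24/√0.695 = 6.28 rad/s.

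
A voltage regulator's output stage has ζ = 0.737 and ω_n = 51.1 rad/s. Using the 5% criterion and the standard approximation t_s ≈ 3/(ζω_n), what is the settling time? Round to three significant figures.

t_s ≈ 3/(ζω_n) = 3/(0.737 × 51.1) = 0.0797 s.

t_s ≈ 0.0797 s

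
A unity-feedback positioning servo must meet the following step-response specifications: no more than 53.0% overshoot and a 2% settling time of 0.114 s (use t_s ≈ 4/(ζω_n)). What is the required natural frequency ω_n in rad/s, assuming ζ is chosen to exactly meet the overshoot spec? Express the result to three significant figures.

ω_n ≈ 177 rad/s

From %OS = 100·exp(−πζ/√(1−ζ²)), invert to get ζ = −ln(OS)/√(π² + ln²(OS)) with OS = 0.530.
−ln 0.530 = 0.6349, so ζ = 0.6349/√(π² + 0.4031) = 0.198.
From t_s ≈ 4/(ζω_n): ω_n = 4/(ζ·t_s) = 4/(0.198·0.114) = 177 rad/s.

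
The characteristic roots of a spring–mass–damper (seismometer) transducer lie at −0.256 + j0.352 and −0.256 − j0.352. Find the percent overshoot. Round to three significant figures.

%OS ≈ 10.2%

|pole| = ω_n = √(0.256² + 0.352²) = 0.435 rad/s; ζ = cos θ = σ/ω_n = 0.588.
Overshoot: exp(−π·0.588/√(1−0.588²)) = 0.102, i.e. 10.2%.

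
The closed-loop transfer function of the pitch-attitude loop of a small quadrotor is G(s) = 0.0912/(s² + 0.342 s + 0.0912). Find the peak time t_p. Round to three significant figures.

t_p ≈ 12.6 s

Matching coefficients with s² + 2ζω_n s + ω_n² gives ω_n² = 0.0912 ⇒ ω_n = 0.302 rad/s, and ζ = 0.342/(2ω_n) = 0.566.
ω_d = 0.302·√(1 − 0.566²) = 0.249 rad/s. Then t_p = π/ω_d = 12.6 s.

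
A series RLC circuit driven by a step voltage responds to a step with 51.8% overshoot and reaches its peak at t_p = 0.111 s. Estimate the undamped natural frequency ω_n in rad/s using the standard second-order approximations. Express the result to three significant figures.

From the overshoot, ζ = −ln(OS)/√(π²+ln²(OS)) = 0.205.
From t_p = π/ω_d, ω_d = π/0.111 = 28.3 rad/s, so ω_n = ω_d/√(1−ζ²) = 28.9 rad/s.

ω_n ≈ 28.9 rad/s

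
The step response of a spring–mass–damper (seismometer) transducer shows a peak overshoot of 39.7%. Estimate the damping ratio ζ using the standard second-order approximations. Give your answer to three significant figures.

ζ = −ln(OS)/√(π² + (ln OS)²). With OS = 0.397, ln OS = −0.9238 and ζ = 0.9238/3.275 = 0.282.

ζ ≈ 0.282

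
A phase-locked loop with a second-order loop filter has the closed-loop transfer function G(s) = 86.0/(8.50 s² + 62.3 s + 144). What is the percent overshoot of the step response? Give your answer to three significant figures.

%OS ≈ 0.215%

Dividing through by 8.50: denominator becomes s² + 7.329 s + 16.94.
So ω_n = √16.94 = 4.12 rad/s and ζ = 7.329/(2·4.12) = 0.890.
Overshoot: exp(−π·0.890/√(1−0.890²)) = 0.00215, i.e. 0.215%.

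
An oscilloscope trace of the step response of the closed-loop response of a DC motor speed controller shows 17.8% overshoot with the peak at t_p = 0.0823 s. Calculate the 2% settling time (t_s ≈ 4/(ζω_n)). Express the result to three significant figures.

The overshoot fixes ζ = −ln(OS)/√(π²+ln²(OS)) = 0.482.
t_p = π/ω_d ⇒ ω_d = 38.2 rad/s; then ω_n = ω_d/√(1−ζ²) = 43.6 rad/s.
t_s ≈ 4/(ζω_n) = 4/(0.482·43.6) = 0.191 s.

t_s ≈ 0.191 s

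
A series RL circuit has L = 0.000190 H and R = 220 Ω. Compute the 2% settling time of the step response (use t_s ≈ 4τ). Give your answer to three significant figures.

τ = L/R = 0.000190/220 = 0.000000864 s.
t_s ≈ 4τ = 0.00000345 s.

t_s ≈ 0.00000345 s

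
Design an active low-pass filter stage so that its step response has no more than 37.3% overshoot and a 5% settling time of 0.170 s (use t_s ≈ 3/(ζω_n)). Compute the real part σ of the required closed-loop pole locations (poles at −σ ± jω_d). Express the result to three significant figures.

The settling-time spec alone fixes σ = ζω_n = 3/t_s = 3/0.170 = 17.6.
(Overshoot then fixes ζ = 0.300 and hence ω_d = σ·√(1−ζ²)/ζ = 56.2 rad/s.)

σ ≈ 17.6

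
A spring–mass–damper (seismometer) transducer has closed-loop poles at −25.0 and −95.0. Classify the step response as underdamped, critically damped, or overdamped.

Since the poles are distinct, negative and real, the response is overdamped.

overdamped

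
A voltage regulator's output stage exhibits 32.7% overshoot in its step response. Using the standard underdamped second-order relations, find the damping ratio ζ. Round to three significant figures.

ζ ≈ 0.335

ζ = −ln(OS)/√(π² + (ln OS)²). With OS = 0.327, ln OS = −1.118 and ζ = 1.118/3.335 = 0.335.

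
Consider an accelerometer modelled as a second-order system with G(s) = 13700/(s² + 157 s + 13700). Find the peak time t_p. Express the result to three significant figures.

Comparing the denominator to s² + 2ζω_n s + ω_n²: ω_n = √13700 = 117 rad/s, and 2ζω_n = 157 so ζ = 157/(2·117) = 0.671.
ω_d = ω_n√(1−ζ²) = 86.8 rad/s. Then t_p = π/ω_d = 0.0362 s.

t_p ≈ 0.0362 s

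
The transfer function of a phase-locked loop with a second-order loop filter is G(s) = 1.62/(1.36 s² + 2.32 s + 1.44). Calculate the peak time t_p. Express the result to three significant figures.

t_p ≈ 5.46 s

Dividing through by 1.36: denominator becomes s² + 1.706 s + 1.059.
So ω_n = √1.059 = 1.03 rad/s and ζ = 1.706/(2·1.03) = 0.829.
ω_d = ω_n√(1−ζ²) = 0.576 rad/s. t_p = π/ω_d = 5.46 s.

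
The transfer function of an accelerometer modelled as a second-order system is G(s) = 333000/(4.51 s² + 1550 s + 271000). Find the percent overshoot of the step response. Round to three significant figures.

%OS ≈ 4.56%

Dividing through by 4.51: denominator becomes s² + 343.7 s + 60090.
So ω_n = √60090 = 245 rad/s and ζ = 343.7/(2·245) = 0.701.
%OS = 100 e^{−πζ/√(1−ζ²)} with ζ = 0.701 gives 4.56%.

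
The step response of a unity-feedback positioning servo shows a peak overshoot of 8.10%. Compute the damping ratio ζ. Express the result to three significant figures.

ζ ≈ 0.625

ζ = −ln(OS)/√(π² + (ln OS)²). With OS = 0.0810, ln OS = −2.513 and ζ = 2.513/4.023 = 0.625.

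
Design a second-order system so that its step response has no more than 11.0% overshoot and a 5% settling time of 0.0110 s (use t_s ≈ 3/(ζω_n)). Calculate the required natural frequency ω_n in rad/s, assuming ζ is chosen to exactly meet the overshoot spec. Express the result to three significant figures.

From %OS = 100·exp(−πζ/√(1−ζ²)), invert to get ζ = −ln(OS)/√(π² + ln²(OS)) with OS = 0.110.
−ln 0.110 = 2.207, so ζ = 2.207/√(π² + 4.872) = 0.575.
Then ω_n = 3/(ζ t_s) = 3/(0.575 × 0.0110) = 474 rad/s.

ω_n ≈ 474 rad/s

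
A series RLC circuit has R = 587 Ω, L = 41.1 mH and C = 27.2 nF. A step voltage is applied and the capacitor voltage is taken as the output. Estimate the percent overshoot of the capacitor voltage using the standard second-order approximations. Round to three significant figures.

For a series RLC circuit (capacitor voltage as output), ω_n = 1/√(LC) = 1/√(41.1 mH · 27.2 nF) = 29900 rad/s.
ζ = (R/2)·√(C/L) = (587/2)·√(27.2 nF/41.1 mH) = 0.239.
%OS = 100·exp(−πζ/√(1−ζ²)) = 46.2%.

%OS ≈ 46.2%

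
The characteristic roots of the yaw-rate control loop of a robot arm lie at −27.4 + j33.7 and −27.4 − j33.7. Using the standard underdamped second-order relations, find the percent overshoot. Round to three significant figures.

With σ = 27.4, ω_d = 33.7: ω_n = √(σ²+ω_d²) = 43.4 rad/s, ζ = σ/ω_n = 0.631.
%OS = 100·exp(−πζ/√(1−ζ²)) = 7.77%.

%OS ≈ 7.77%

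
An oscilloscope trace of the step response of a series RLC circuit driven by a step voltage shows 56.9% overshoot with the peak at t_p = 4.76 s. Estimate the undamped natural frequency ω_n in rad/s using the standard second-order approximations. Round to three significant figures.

ζ from %OS: ζ = |ln 0.569|/√(π²+ln²0.569) = 0.177.
From t_p = π/ω_d, ω_d = π/4.76 = 0.660 rad/s, so ω_n = ω_d/√(1−ζ²) = 0.671 rad/s.

ω_n ≈ 0.671 rad/s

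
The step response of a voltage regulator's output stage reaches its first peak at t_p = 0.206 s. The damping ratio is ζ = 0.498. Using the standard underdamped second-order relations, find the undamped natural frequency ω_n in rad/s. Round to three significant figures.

ω_n ≈ 17.6 rad/s

Peak time t_p = π/ω_d, so ω_d = π/t_p = π/0.206 = 15.3 rad/s.
ω_n = ω_d/√(1−ζ²) = 15.3/√0.752 = 17.6 rad/s.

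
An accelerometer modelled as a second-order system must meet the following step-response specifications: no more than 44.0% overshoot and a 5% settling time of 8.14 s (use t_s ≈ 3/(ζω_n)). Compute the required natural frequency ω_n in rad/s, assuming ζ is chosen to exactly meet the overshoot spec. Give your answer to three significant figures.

ω_n ≈ 1.46 rad/s

Inverting the overshoot relation: ζ = |ln 0.440|/√(π² + ln²0.440) = 0.253.
Then ω_n = 3/(ζ t_s) = 3/(0.253 × 8.14) = 1.46 rad/s.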